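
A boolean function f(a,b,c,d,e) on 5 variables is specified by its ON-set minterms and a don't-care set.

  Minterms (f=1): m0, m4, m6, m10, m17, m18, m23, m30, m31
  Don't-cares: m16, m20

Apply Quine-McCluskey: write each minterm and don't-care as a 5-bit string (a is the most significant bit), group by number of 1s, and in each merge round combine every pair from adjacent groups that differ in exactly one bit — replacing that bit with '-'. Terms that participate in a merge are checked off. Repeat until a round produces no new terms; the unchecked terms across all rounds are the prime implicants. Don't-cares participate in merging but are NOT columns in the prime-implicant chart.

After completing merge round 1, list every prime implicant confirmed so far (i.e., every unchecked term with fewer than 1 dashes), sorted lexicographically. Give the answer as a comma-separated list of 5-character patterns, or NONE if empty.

01010

[col 0] 00000*, 00100*, 00110*, 01010, 10000*, 10001*, 10010*, 10100*, 10111*, 11110*, 11111*
[col 1] -0000*, -0100*, 00-00*, 001-0, 1-111, 10-00*, 100-0, 1000-, 1111-
[col 2] -0-00
Prime implicants: -0-00, 001-0, 01010, 1-111, 100-0, 1000-, 1111-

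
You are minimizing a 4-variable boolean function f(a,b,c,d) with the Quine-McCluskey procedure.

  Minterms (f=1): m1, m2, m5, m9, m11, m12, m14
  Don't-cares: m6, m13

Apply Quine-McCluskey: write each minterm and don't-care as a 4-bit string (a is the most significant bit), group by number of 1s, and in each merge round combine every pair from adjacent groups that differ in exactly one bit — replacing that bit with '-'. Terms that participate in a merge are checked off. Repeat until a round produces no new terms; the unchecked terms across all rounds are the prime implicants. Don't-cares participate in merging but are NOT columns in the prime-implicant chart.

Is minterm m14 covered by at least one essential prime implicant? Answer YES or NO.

NO

size-2^0 implicants → 0001(✓)  0010(✓)  0101(✓)  0110(✓)  1001(✓)  1011(✓)  1100(✓)  1101(✓)  1110(✓)
size-2^1 implicants → -001(✓)  -101(✓)  -110  0-01(✓)  0-10  1-01(✓)  10-1  11-0  110-
size-2^2 implicants → --01
Unchecked terms (primes): --01, -110, 0-10, 10-1, 11-0, 110-
Minterm coverage:
  m1 ⊆ --01 [E]
  m2 ⊆ 0-10 [E]
  m5 ⊆ --01 [E]
  m9 ⊆ --01,10-1
  m11 ⊆ 10-1 [E]
  m12 ⊆ 11-0,110-
  m14 ⊆ -110,11-0
E = {--01, 0-10, 10-1}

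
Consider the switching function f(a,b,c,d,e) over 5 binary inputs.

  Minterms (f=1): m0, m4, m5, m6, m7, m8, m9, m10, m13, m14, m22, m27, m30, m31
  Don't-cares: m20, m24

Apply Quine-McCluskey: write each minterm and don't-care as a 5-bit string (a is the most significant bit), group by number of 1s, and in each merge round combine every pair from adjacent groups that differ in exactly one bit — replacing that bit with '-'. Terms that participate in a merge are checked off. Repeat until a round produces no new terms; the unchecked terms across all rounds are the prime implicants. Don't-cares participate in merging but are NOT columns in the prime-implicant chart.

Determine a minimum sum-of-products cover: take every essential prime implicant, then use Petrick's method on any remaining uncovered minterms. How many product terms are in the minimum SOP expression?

6

size-2^0 implicants → 00000(✓)  00100(✓)  00101(✓)  00110(✓)  00111(✓)  01000(✓)  01001(✓)  01010(✓)  01101(✓)  01110(✓)  10100(✓)  10110(✓)  11000(✓)  11011(✓)  11110(✓)  11111(✓)
size-2^1 implicants → -0100(✓)  -0110(✓)  -1000  -1110(✓)  0-000  0-101  0-110(✓)  00-00  001-0(✓)  001-1(✓)  0010-(✓)  0011-(✓)  01-01  01-10  010-0  0100-  1-110(✓)  101-0(✓)  11-11  1111-
size-2^2 implicants → --110  -01-0  001--
Unchecked terms (primes): --110, -01-0, -1000, 0-000, 0-101, 00-00, 001--, 01-01, 01-10, 010-0, 0100-, 11-11, 1111-
Minterm coverage:
  m0 ⊆ 0-000,00-00
  m4 ⊆ -01-0,00-00,001--
  m5 ⊆ 0-101,001--
  m6 ⊆ --110,-01-0,001--
  m7 ⊆ 001-- [E]
  m8 ⊆ -1000,0-000,010-0,0100-
  m9 ⊆ 01-01,0100-
  m10 ⊆ 01-10,010-0
  m13 ⊆ 0-101,01-01
  m14 ⊆ --110,01-10
  m22 ⊆ --110,-01-0
  m27 ⊆ 11-11 [E]
  m30 ⊆ --110,1111-
  m31 ⊆ 11-11,1111-
E = {001--, 11-11}
Petrick residual → --110, 0-000, 01-01, 01-10
Cover = cde' + a'c'd'e' + a'b'c + a'bd'e + a'bde' + abde  |cover|=6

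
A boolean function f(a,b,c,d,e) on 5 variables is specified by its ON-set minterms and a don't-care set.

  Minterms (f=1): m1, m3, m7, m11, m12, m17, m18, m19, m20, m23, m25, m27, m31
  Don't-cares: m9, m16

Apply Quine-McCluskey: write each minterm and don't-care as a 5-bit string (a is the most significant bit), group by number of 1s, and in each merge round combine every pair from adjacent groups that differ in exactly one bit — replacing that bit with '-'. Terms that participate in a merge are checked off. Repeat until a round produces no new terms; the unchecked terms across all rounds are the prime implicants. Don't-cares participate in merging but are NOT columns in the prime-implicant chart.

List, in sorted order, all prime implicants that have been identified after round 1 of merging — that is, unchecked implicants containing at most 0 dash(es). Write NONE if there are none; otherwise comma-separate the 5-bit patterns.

01100

size-2^0 implicants → 00001(✓)  00011(✓)  00111(✓)  01001(✓)  01011(✓)  01100  10000(✓)  10001(✓)  10010(✓)  10011(✓)  10100(✓)  10111(✓)  11001(✓)  11011(✓)  11111(✓)
size-2^1 implicants → -0001(✓)  -0011(✓)  -0111(✓)  -1001(✓)  -1011(✓)  0-001(✓)  0-011(✓)  00-11(✓)  000-1(✓)  010-1(✓)  1-001(✓)  1-011(✓)  1-111(✓)  10-00  10-11(✓)  100-0(✓)  100-1(✓)  1000-(✓)  1001-(✓)  11-11(✓)  110-1(✓)
size-2^2 implicants → --001(✓)  --011(✓)  -0-11  -00-1(✓)  -10-1(✓)  0-0-1(✓)  1--11  1-0-1(✓)  100--
size-2^3 implicants → --0-1
Unchecked terms (primes): --0-1, -0-11, 01100, 1--11, 10-00, 100--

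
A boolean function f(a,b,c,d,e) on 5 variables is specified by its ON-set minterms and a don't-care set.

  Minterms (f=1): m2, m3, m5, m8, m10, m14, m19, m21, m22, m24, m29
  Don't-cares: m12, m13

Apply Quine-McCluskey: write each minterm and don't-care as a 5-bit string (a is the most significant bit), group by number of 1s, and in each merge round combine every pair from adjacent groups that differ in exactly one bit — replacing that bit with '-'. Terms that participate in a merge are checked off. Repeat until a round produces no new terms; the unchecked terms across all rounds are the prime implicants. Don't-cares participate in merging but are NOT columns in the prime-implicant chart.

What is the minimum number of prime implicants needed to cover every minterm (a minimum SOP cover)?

Round 0: 00010✓ 00011✓ 00101✓ 01000✓ 01010✓ 01100✓ 01101✓ 01110✓ 10011✓ 10101✓ 10110 11000✓ 11101✓
Round 1: -0011 -0101✓ -1000 -1101✓ 0-010 0-101✓ 0001- 01-00✓ 01-10✓ 010-0✓ 011-0✓ 0110- 1-101✓
Round 2: --101 01--0
PIs = {--101, -0011, -1000, 0-010, 0001-, 01--0, 0110-, 10110}
Coverage chart:
  m2: 0-010,0001-
  m3: -0011,0001-
  m5: --101 ←essential
  m8: -1000,01--0
  m10: 0-010,01--0
  m14: 01--0 ←essential
  m19: -0011 ←essential
  m21: --101 ←essential
  m22: 10110 ←essential
  m24: -1000 ←essential
  m29: --101 ←essential
Essential: --101, -0011, -1000, 01--0, 10110
Petrick residual → 0-010
Min cover (6 terms): cd'e + b'c'de + bc'd'e' + a'c'de' + a'be' + ab'cde'

6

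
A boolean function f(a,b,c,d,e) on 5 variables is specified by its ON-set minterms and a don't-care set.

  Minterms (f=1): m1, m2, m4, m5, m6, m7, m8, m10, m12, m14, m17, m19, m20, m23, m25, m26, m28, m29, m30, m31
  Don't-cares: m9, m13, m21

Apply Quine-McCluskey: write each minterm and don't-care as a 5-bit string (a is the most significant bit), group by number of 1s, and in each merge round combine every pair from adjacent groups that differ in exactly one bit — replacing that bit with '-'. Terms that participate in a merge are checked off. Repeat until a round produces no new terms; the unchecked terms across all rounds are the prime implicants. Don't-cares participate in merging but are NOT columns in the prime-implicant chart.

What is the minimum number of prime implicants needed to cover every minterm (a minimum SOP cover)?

8

size-2^0 implicants → 00001(✓)  00010(✓)  00100(✓)  00101(✓)  00110(✓)  00111(✓)  01000(✓)  01001(✓)  01010(✓)  01100(✓)  01101(✓)  01110(✓)  10001(✓)  10011(✓)  10100(✓)  10101(✓)  10111(✓)  11001(✓)  11010(✓)  11100(✓)  11101(✓)  11110(✓)  11111(✓)
size-2^1 implicants → -0001(✓)  -0100(✓)  -0101(✓)  -0111(✓)  -1001(✓)  -1010(✓)  -1100(✓)  -1101(✓)  -1110(✓)  0-001(✓)  0-010(✓)  0-100(✓)  0-101(✓)  0-110(✓)  00-01(✓)  00-10(✓)  001-0(✓)  001-1(✓)  0010-(✓)  0011-(✓)  01-00(✓)  01-01(✓)  01-10(✓)  010-0(✓)  0100-(✓)  011-0(✓)  0110-(✓)  1-001(✓)  1-100(✓)  1-101(✓)  1-111(✓)  10-01(✓)  10-11(✓)  100-1(✓)  101-1(✓)  1010-(✓)  11-01(✓)  11-10(✓)  111-0(✓)  111-1(✓)  1110-(✓)  1111-(✓)
size-2^2 implicants → --001(✓)  --100(✓)  --101(✓)  -0-01(✓)  -01-1  -010-(✓)  -1-01(✓)  -1-10  -11-0  -110-(✓)  0--01(✓)  0--10  0-1-0  0-10-(✓)  001--  01--0  01-0-  1--01(✓)  1-1-1  1-10-(✓)  10--1  111--
size-2^3 implicants → ---01  --10-
Unchecked terms (primes): ---01, --10-, -01-1, -1-10, -11-0, 0--10, 0-1-0, 001--, 01--0, 01-0-, 1-1-1, 10--1, 111--
Minterm coverage:
  m1 ⊆ ---01 [E]
  m2 ⊆ 0--10 [E]
  m4 ⊆ --10-,0-1-0,001--
  m5 ⊆ ---01,--10-,-01-1,001--
  m6 ⊆ 0--10,0-1-0,001--
  m7 ⊆ -01-1,001--
  m8 ⊆ 01--0,01-0-
  m10 ⊆ -1-10,0--10,01--0
  m12 ⊆ --10-,-11-0,0-1-0,01--0,01-0-
  m14 ⊆ -1-10,-11-0,0--10,0-1-0,01--0
  m17 ⊆ ---01,10--1
  m19 ⊆ 10--1 [E]
  m20 ⊆ --10- [E]
  m23 ⊆ -01-1,1-1-1,10--1
  m25 ⊆ ---01 [E]
  m26 ⊆ -1-10 [E]
  m28 ⊆ --10-,-11-0,111--
  m29 ⊆ ---01,--10-,1-1-1,111--
  m30 ⊆ -1-10,-11-0,111--
  m31 ⊆ 1-1-1,111--
E = {---01, --10-, -1-10, 0--10, 10--1}
Petrick residual → -01-1, 01--0, 1-1-1
Cover = d'e + cd' + b'ce + bde' + a'de' + a'be' + ace + ab'e  |cover|=8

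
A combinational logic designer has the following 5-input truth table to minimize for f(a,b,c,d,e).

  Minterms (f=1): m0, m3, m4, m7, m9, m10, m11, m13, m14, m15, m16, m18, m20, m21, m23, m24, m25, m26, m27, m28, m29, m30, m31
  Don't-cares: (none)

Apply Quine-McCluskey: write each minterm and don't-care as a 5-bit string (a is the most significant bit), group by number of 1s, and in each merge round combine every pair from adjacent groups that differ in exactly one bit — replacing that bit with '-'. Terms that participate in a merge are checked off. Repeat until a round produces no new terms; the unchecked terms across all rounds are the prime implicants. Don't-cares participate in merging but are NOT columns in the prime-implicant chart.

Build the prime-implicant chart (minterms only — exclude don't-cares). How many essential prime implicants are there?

5

[col 0] 00000*, 00011*, 00100*, 00111*, 01001*, 01010*, 01011*, 01101*, 01110*, 01111*, 10000*, 10010*, 10100*, 10101*, 10111*, 11000*, 11001*, 11010*, 11011*, 11100*, 11101*, 11110*, 11111*
[col 1] -0000*, -0100*, -0111*, -1001*, -1010*, -1011*, -1101*, -1110*, -1111*, 0-011*, 0-111*, 00-00*, 00-11*, 01-01*, 01-10*, 01-11*, 010-1*, 0101-*, 011-1*, 0111-*, 1-000*, 1-010*, 1-100*, 1-101*, 1-111*, 10-00*, 100-0*, 101-1*, 1010-*, 11-00*, 11-01*, 11-10*, 11-11*, 110-0*, 110-1*, 1100-*, 1101-*, 111-0*, 111-1*, 1110-*, 1111-*
[col 2] --111, -0-00, -1-01*, -1-10*, -1-11*, -10-1*, -101-*, -11-1*, -111-*, 0--11, 01--1*, 01-1-*, 1--00, 1-0-0, 1-1-1, 1-10-, 11--0*, 11--1*, 11-0-*, 11-1-*, 110--*, 111--*
[col 3] -1--1, -1-1-, 11---
Prime implicants: --111, -0-00, -1--1, -1-1-, 0--11, 1--00, 1-0-0, 1-1-1, 1-10-, 11---
PI chart (minterm → PIs covering it):
  0 | -0-00  (sole → essential)
  3 | 0--11  (sole → essential)
  4 | -0-00  (sole → essential)
  7 | --111,0--11
  9 | -1--1  (sole → essential)
  10 | -1-1-  (sole → essential)
  11 | -1--1,-1-1-,0--11
  13 | -1--1  (sole → essential)
  14 | -1-1-  (sole → essential)
  15 | --111,-1--1,-1-1-,0--11
  16 | -0-00,1--00,1-0-0
  18 | 1-0-0  (sole → essential)
  20 | -0-00,1--00,1-10-
  21 | 1-1-1,1-10-
  23 | --111,1-1-1
  24 | 1--00,1-0-0,11---
  25 | -1--1,11---
  26 | -1-1-,1-0-0,11---
  27 | -1--1,-1-1-,11---
  28 | 1--00,1-10-,11---
  29 | -1--1,1-1-1,1-10-,11---
  30 | -1-1-,11---
  31 | --111,-1--1,-1-1-,1-1-1,11---
Essential prime implicants: -0-00, -1--1, -1-1-, 0--11, 1-0-0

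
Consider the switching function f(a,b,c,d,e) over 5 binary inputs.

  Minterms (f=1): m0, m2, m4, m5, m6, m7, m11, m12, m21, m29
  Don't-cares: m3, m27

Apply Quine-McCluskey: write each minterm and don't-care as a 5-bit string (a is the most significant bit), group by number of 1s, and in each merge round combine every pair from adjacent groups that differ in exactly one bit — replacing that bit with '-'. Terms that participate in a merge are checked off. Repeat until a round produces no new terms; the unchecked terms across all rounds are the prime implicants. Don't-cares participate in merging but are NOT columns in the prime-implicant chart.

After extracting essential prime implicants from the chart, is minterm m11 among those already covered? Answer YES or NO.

NO

Round 0: 00000✓ 00010✓ 00011✓ 00100✓ 00101✓ 00110✓ 00111✓ 01011✓ 01100✓ 10101✓ 11011✓ 11101✓
Round 1: -0101 -1011 0-011 0-100 00-00✓ 00-10✓ 00-11✓ 000-0✓ 0001-✓ 001-0✓ 001-1✓ 0010-✓ 0011-✓ 1-101
Round 2: 00--0 00-1- 001--
PIs = {-0101, -1011, 0-011, 0-100, 00--0, 00-1-, 001--, 1-101}
Coverage chart:
  m0: 00--0 ←essential
  m2: 00--0,00-1-
  m4: 0-100,00--0,001--
  m5: -0101,001--
  m6: 00--0,00-1-,001--
  m7: 00-1-,001--
  m11: -1011,0-011
  m12: 0-100 ←essential
  m21: -0101,1-101
  m29: 1-101 ←essential
Essential: 0-100, 00--0, 1-101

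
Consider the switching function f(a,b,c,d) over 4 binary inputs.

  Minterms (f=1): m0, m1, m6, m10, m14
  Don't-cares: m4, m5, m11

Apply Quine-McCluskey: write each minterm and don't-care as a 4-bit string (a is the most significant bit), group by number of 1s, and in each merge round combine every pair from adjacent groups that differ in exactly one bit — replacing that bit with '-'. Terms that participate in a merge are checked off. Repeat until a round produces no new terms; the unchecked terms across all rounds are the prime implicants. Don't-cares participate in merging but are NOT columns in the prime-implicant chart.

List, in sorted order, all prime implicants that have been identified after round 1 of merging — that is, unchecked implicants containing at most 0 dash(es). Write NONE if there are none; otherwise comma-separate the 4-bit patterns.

Round 0: 0000✓ 0001✓ 0100✓ 0101✓ 0110✓ 1010✓ 1011✓ 1110✓
Round 1: -110 0-00✓ 0-01✓ 000-✓ 01-0 010-✓ 1-10 101-
Round 2: 0-0-
PIs = {-110, 0-0-, 01-0, 1-10, 101-}

NONE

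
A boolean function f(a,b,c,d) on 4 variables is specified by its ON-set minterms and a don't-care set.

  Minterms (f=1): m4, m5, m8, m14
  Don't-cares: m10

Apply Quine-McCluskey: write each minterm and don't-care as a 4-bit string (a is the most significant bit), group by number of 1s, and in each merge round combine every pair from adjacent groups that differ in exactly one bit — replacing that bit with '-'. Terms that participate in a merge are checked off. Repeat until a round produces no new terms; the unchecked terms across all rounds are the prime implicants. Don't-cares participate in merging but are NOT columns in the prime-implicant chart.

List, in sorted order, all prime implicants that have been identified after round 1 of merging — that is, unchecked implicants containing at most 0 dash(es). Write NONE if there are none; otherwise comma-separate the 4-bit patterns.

NONE

Round 0: 0100✓ 0101✓ 1000✓ 1010✓ 1110✓
Round 1: 010- 1-10 10-0
PIs = {010-, 1-10, 10-0}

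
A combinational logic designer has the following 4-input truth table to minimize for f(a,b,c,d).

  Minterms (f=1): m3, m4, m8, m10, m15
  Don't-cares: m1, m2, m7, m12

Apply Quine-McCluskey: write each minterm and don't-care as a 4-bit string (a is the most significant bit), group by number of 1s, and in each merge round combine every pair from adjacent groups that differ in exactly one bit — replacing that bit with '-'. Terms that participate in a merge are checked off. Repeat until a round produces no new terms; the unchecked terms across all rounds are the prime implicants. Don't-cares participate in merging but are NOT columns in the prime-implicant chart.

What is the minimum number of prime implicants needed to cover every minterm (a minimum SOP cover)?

4

[col 0] 0001*, 0010*, 0011*, 0100*, 0111*, 1000*, 1010*, 1100*, 1111*
[col 1] -010, -100, -111, 0-11, 00-1, 001-, 1-00, 10-0
Prime implicants: -010, -100, -111, 0-11, 00-1, 001-, 1-00, 10-0
PI chart (minterm → PIs covering it):
  3 | 0-11,00-1,001-
  4 | -100  (sole → essential)
  8 | 1-00,10-0
  10 | -010,10-0
  15 | -111  (sole → essential)
Essential prime implicants: -100, -111
Petrick residual → 0-11, 10-0
Minimum SOP uses 4 PIs: bc'd' + bcd + a'cd + ab'd'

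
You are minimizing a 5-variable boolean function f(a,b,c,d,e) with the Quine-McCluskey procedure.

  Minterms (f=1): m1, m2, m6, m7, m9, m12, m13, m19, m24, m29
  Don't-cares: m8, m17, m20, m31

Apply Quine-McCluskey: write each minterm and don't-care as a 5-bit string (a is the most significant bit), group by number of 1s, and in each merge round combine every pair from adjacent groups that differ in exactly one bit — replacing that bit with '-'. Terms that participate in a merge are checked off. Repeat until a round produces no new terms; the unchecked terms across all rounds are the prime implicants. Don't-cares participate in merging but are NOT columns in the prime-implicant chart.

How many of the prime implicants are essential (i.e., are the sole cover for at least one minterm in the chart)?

5

size-2^0 implicants → 00001(✓)  00010(✓)  00110(✓)  00111(✓)  01000(✓)  01001(✓)  01100(✓)  01101(✓)  10001(✓)  10011(✓)  10100  11000(✓)  11101(✓)  11111(✓)
size-2^1 implicants → -0001  -1000  -1101  0-001  00-10  0011-  01-00(✓)  01-01(✓)  0100-(✓)  0110-(✓)  100-1  111-1
size-2^2 implicants → 01-0-
Unchecked terms (primes): -0001, -1000, -1101, 0-001, 00-10, 0011-, 01-0-, 100-1, 10100, 111-1
Minterm coverage:
  m1 ⊆ -0001,0-001
  m2 ⊆ 00-10 [E]
  m6 ⊆ 00-10,0011-
  m7 ⊆ 0011- [E]
  m9 ⊆ 0-001,01-0-
  m12 ⊆ 01-0- [E]
  m13 ⊆ -1101,01-0-
  m19 ⊆ 100-1 [E]
  m24 ⊆ -1000 [E]
  m29 ⊆ -1101,111-1
E = {-1000, 00-10, 0011-, 01-0-, 100-1}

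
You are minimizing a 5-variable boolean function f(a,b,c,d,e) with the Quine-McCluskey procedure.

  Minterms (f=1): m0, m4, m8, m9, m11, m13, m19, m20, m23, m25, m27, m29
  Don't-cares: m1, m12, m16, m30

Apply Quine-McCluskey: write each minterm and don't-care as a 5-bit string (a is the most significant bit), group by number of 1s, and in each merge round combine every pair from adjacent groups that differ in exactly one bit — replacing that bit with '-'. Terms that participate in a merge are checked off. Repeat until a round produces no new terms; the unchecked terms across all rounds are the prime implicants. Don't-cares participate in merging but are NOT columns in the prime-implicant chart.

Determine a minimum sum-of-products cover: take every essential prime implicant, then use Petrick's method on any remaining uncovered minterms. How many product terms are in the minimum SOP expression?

5

Round 0: 00000✓ 00001✓ 00100✓ 01000✓ 01001✓ 01011✓ 01100✓ 01101✓ 10000✓ 10011✓ 10100✓ 10111✓ 11001✓ 11011✓ 11101✓ 11110
Round 1: -0000✓ -0100✓ -1001✓ -1011✓ -1101✓ 0-000✓ 0-001✓ 0-100✓ 00-00✓ 0000-✓ 01-00✓ 01-01✓ 010-1✓ 0100-✓ 0110-✓ 1-011 10-00✓ 10-11 11-01✓ 110-1✓
Round 2: -0-00 -1-01 -10-1 0--00 0-00- 01-0-
PIs = {-0-00, -1-01, -10-1, 0--00, 0-00-, 01-0-, 1-011, 10-11, 11110}
Coverage chart:
  m0: -0-00,0--00,0-00-
  m4: -0-00,0--00
  m8: 0--00,0-00-,01-0-
  m9: -1-01,-10-1,0-00-,01-0-
  m11: -10-1 ←essential
  m13: -1-01,01-0-
  m19: 1-011,10-11
  m20: -0-00 ←essential
  m23: 10-11 ←essential
  m25: -1-01,-10-1
  m27: -10-1,1-011
  m29: -1-01 ←essential
Essential: -0-00, -1-01, -10-1, 10-11
Petrick residual → 0--00
Min cover (5 terms): b'd'e' + bd'e + bc'e + a'd'e' + ab'de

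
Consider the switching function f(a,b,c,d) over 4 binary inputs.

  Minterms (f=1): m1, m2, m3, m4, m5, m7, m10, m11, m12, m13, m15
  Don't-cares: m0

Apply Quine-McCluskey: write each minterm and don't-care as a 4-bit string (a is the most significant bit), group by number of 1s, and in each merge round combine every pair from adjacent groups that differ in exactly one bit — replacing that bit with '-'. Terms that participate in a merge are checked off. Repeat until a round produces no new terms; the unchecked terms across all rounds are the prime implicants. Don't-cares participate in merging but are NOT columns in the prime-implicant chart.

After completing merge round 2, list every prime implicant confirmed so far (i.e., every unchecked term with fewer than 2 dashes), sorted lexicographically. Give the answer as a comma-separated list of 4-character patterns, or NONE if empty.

[col 0] 0000*, 0001*, 0010*, 0011*, 0100*, 0101*, 0111*, 1010*, 1011*, 1100*, 1101*, 1111*
[col 1] -010*, -011*, -100*, -101*, -111*, 0-00*, 0-01*, 0-11*, 00-0*, 00-1*, 000-*, 001-*, 01-1*, 010-*, 1-11*, 101-*, 11-1*, 110-*
[col 2] --11, -01-, -1-1, -10-, 0--1, 0-0-, 00--
Prime implicants: --11, -01-, -1-1, -10-, 0--1, 0-0-, 00--

NONE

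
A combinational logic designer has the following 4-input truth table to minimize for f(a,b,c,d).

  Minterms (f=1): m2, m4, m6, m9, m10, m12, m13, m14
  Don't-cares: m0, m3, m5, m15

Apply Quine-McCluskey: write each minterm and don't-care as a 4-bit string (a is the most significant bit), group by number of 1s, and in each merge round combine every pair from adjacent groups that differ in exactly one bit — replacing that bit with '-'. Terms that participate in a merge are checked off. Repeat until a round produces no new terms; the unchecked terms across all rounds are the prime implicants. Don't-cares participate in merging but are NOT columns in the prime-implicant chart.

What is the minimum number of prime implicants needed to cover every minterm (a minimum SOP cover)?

size-2^0 implicants → 0000(✓)  0010(✓)  0011(✓)  0100(✓)  0101(✓)  0110(✓)  1001(✓)  1010(✓)  1100(✓)  1101(✓)  1110(✓)  1111(✓)
size-2^1 implicants → -010(✓)  -100(✓)  -101(✓)  -110(✓)  0-00(✓)  0-10(✓)  00-0(✓)  001-  01-0(✓)  010-(✓)  1-01  1-10(✓)  11-0(✓)  11-1(✓)  110-(✓)  111-(✓)
size-2^2 implicants → --10  -1-0  -10-  0--0  11--
Unchecked terms (primes): --10, -1-0, -10-, 0--0, 001-, 1-01, 11--
Minterm coverage:
  m2 ⊆ --10,0--0,001-
  m4 ⊆ -1-0,-10-,0--0
  m6 ⊆ --10,-1-0,0--0
  m9 ⊆ 1-01 [E]
  m10 ⊆ --10 [E]
  m12 ⊆ -1-0,-10-,11--
  m13 ⊆ -10-,1-01,11--
  m14 ⊆ --10,-1-0,11--
E = {--10, 1-01}
Petrick residual → -1-0
Cover = cd' + bd' + ac'd  |cover|=3

3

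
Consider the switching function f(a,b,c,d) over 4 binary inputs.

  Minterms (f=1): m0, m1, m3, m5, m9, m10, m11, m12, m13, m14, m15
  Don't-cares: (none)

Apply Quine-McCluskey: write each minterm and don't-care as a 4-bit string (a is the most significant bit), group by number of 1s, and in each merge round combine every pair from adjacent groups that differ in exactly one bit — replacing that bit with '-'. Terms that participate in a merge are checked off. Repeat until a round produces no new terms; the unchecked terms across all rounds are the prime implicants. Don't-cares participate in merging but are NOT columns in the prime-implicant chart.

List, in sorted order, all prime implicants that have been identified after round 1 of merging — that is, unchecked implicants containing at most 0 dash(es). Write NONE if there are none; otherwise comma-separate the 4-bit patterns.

size-2^0 implicants → 0000(✓)  0001(✓)  0011(✓)  0101(✓)  1001(✓)  1010(✓)  1011(✓)  1100(✓)  1101(✓)  1110(✓)  1111(✓)
size-2^1 implicants → -001(✓)  -011(✓)  -101(✓)  0-01(✓)  00-1(✓)  000-  1-01(✓)  1-10(✓)  1-11(✓)  10-1(✓)  101-(✓)  11-0(✓)  11-1(✓)  110-(✓)  111-(✓)
size-2^2 implicants → --01  -0-1  1--1  1-1-  11--
Unchecked terms (primes): --01, -0-1, 000-, 1--1, 1-1-, 11--

NONE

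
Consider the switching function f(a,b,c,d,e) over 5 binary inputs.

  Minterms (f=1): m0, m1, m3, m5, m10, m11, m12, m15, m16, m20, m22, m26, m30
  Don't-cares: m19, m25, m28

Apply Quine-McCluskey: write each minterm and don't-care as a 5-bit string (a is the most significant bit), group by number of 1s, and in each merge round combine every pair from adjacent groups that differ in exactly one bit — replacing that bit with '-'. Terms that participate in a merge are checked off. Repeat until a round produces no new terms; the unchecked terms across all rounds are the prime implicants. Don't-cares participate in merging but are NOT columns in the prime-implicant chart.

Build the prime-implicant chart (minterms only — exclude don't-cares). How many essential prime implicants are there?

[col 0] 00000*, 00001*, 00011*, 00101*, 01010*, 01011*, 01100*, 01111*, 10000*, 10011*, 10100*, 10110*, 11001, 11010*, 11100*, 11110*
[col 1] -0000, -0011, -1010, -1100, 0-011, 00-01, 000-1, 0000-, 01-11, 0101-, 1-100*, 1-110*, 10-00, 101-0*, 11-10, 111-0*
[col 2] 1-1-0
Prime implicants: -0000, -0011, -1010, -1100, 0-011, 00-01, 000-1, 0000-, 01-11, 0101-, 1-1-0, 10-00, 11-10, 11001
PI chart (minterm → PIs covering it):
  0 | -0000,0000-
  1 | 00-01,000-1,0000-
  3 | -0011,0-011,000-1
  5 | 00-01  (sole → essential)
  10 | -1010,0101-
  11 | 0-011,01-11,0101-
  12 | -1100  (sole → essential)
  15 | 01-11  (sole → essential)
  16 | -0000,10-00
  20 | 1-1-0,10-00
  22 | 1-1-0  (sole → essential)
  26 | -1010,11-10
  30 | 1-1-0,11-10
Essential prime implicants: -1100, 00-01, 01-11, 1-1-0

4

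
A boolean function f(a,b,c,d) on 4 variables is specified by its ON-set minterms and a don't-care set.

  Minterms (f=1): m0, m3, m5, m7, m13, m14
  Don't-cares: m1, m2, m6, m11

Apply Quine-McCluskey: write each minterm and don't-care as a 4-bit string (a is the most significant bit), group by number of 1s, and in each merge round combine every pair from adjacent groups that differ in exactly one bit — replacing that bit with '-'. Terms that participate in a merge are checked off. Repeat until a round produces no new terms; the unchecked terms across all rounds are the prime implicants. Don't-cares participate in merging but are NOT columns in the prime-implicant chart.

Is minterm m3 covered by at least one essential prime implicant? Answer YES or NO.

YES

Round 0: 0000✓ 0001✓ 0010✓ 0011✓ 0101✓ 0110✓ 0111✓ 1011✓ 1101✓ 1110✓
Round 1: -011 -101 -110 0-01✓ 0-10✓ 0-11✓ 00-0✓ 00-1✓ 000-✓ 001-✓ 01-1✓ 011-✓
Round 2: 0--1 0-1- 00--
PIs = {-011, -101, -110, 0--1, 0-1-, 00--}
Coverage chart:
  m0: 00-- ←essential
  m3: -011,0--1,0-1-,00--
  m5: -101,0--1
  m7: 0--1,0-1-
  m13: -101 ←essential
  m14: -110 ←essential
Essential: -101, -110, 00--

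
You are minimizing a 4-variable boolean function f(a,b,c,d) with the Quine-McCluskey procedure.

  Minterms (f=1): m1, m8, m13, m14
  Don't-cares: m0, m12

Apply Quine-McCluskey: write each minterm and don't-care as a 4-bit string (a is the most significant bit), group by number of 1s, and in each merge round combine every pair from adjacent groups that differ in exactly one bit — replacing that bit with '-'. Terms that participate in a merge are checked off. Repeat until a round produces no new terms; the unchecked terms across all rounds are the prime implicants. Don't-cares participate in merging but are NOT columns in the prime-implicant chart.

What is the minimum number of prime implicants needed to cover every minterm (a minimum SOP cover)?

size-2^0 implicants → 0000(✓)  0001(✓)  1000(✓)  1100(✓)  1101(✓)  1110(✓)
size-2^1 implicants → -000  000-  1-00  11-0  110-
Unchecked terms (primes): -000, 000-, 1-00, 11-0, 110-
Minterm coverage:
  m1 ⊆ 000- [E]
  m8 ⊆ -000,1-00
  m13 ⊆ 110- [E]
  m14 ⊆ 11-0 [E]
E = {000-, 11-0, 110-}
Petrick residual → -000
Cover = b'c'd' + a'b'c' + abd' + abc'  |cover|=4

4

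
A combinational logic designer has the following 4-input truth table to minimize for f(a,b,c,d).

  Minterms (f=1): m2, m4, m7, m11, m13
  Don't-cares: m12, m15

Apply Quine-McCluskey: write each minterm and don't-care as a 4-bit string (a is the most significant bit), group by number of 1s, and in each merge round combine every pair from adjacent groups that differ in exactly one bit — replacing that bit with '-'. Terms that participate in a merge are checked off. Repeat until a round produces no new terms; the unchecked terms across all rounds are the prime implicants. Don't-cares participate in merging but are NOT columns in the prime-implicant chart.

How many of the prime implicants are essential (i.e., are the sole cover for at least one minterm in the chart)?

size-2^0 implicants → 0010  0100(✓)  0111(✓)  1011(✓)  1100(✓)  1101(✓)  1111(✓)
size-2^1 implicants → -100  -111  1-11  11-1  110-
Unchecked terms (primes): -100, -111, 0010, 1-11, 11-1, 110-
Minterm coverage:
  m2 ⊆ 0010 [E]
  m4 ⊆ -100 [E]
  m7 ⊆ -111 [E]
  m11 ⊆ 1-11 [E]
  m13 ⊆ 11-1,110-
E = {-100, -111, 0010, 1-11}

4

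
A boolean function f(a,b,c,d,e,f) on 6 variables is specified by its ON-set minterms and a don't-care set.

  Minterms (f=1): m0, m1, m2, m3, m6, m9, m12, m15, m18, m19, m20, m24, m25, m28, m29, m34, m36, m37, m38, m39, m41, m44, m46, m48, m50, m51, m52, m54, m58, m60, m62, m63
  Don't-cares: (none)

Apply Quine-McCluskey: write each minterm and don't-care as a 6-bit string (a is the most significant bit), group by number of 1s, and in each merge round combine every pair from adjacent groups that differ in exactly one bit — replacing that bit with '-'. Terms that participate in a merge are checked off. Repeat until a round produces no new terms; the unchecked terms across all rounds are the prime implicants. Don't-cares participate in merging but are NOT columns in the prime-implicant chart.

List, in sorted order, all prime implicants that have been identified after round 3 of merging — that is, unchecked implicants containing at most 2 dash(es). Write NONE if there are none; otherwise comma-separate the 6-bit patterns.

--0010, --1100, -00-10, -01001, -1-100, -1001-, 0-001-, 0-1001, 00-001, 0000--, 001111, 011-0-, 1-0-10, 1001--, 11--10, 110--0, 11111-

size-2^0 implicants → 000000(✓)  000001(✓)  000010(✓)  000011(✓)  000110(✓)  001001(✓)  001100(✓)  001111  010010(✓)  010011(✓)  010100(✓)  011000(✓)  011001(✓)  011100(✓)  011101(✓)  100010(✓)  100100(✓)  100101(✓)  100110(✓)  100111(✓)  101001(✓)  101100(✓)  101110(✓)  110000(✓)  110010(✓)  110011(✓)  110100(✓)  110110(✓)  111010(✓)  111100(✓)  111110(✓)  111111(✓)
size-2^1 implicants → -00010(✓)  -00110(✓)  -01001  -01100(✓)  -10010(✓)  -10011(✓)  -10100(✓)  -11100(✓)  0-0010(✓)  0-0011(✓)  0-1001  0-1100(✓)  00-001  000-10(✓)  0000-0(✓)  0000-1(✓)  00000-(✓)  00001-(✓)  01-100(✓)  01001-(✓)  011-00(✓)  011-01(✓)  01100-(✓)  01110-(✓)  1-0010(✓)  1-0100(✓)  1-0110(✓)  1-1100(✓)  1-1110(✓)  10-100(✓)  10-110(✓)  100-10(✓)  1001-0(✓)  1001-1(✓)  10010-(✓)  10011-(✓)  1011-0(✓)  11-010(✓)  11-100(✓)  11-110(✓)  110-00(✓)  110-10(✓)  1100-0(✓)  11001-(✓)  1101-0(✓)  111-10(✓)  1111-0(✓)  11111-
size-2^2 implicants → --0010  --1100  -00-10  -1-100  -1001-  0-001-  0000--  011-0-  1--100(✓)  1--110(✓)  1-0-10  1-01-0(✓)  1-11-0(✓)  10-1-0(✓)  1001--  11--10  11-1-0(✓)  110--0
size-2^3 implicants → 1--1-0
Unchecked terms (primes): --0010, --1100, -00-10, -01001, -1-100, -1001-, 0-001-, 0-1001, 00-001, 0000--, 001111, 011-0-, 1--1-0, 1-0-10, 1001--, 11--10, 110--0, 11111-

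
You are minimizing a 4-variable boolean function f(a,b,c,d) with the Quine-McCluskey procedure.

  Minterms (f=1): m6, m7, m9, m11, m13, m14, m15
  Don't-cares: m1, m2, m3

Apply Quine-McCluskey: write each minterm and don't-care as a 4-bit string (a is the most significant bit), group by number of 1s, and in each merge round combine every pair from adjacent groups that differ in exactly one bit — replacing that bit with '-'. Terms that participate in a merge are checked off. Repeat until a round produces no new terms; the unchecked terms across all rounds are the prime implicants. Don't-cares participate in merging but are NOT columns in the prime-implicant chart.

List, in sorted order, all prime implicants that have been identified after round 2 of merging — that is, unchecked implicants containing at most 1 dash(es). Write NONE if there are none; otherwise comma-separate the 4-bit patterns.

size-2^0 implicants → 0001(✓)  0010(✓)  0011(✓)  0110(✓)  0111(✓)  1001(✓)  1011(✓)  1101(✓)  1110(✓)  1111(✓)
size-2^1 implicants → -001(✓)  -011(✓)  -110(✓)  -111(✓)  0-10(✓)  0-11(✓)  00-1(✓)  001-(✓)  011-(✓)  1-01(✓)  1-11(✓)  10-1(✓)  11-1(✓)  111-(✓)
size-2^2 implicants → --11  -0-1  -11-  0-1-  1--1
Unchecked terms (primes): --11, -0-1, -11-, 0-1-, 1--1

NONE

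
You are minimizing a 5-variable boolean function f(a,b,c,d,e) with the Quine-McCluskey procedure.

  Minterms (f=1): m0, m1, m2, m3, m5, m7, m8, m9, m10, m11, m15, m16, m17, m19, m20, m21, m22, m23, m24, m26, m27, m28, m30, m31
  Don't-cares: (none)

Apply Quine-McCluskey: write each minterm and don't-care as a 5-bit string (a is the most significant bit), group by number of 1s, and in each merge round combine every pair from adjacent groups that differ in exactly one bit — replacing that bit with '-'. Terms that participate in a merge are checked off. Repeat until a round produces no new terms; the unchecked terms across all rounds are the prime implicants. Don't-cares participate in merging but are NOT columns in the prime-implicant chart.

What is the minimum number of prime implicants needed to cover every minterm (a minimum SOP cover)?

Round 0: 00000✓ 00001✓ 00010✓ 00011✓ 00101✓ 00111✓ 01000✓ 01001✓ 01010✓ 01011✓ 01111✓ 10000✓ 10001✓ 10011✓ 10100✓ 10101✓ 10110✓ 10111✓ 11000✓ 11010✓ 11011✓ 11100✓ 11110✓ 11111✓
Round 1: -0000✓ -0001✓ -0011✓ -0101✓ -0111✓ -1000✓ -1010✓ -1011✓ -1111✓ 0-000✓ 0-001✓ 0-010✓ 0-011✓ 0-111✓ 00-01✓ 00-11✓ 000-0✓ 000-1✓ 0000-✓ 0001-✓ 001-1✓ 01-11✓ 010-0✓ 010-1✓ 0100-✓ 0101-✓ 1-000✓ 1-011✓ 1-100✓ 1-110✓ 1-111✓ 10-00✓ 10-01✓ 10-11✓ 100-1✓ 1000-✓ 101-0✓ 101-1✓ 1010-✓ 1011-✓ 11-00✓ 11-10✓ 11-11✓ 110-0✓ 1101-✓ 111-0✓ 1111-✓
Round 2: --000 --011✓ --111✓ -0-01✓ -0-11✓ -00-1✓ -000- -01-1✓ -1-11✓ -10-0 -101- 0--11✓ 0-0-0✓ 0-0-1✓ 0-00-✓ 0-01-✓ 00--1✓ 000--✓ 010--✓ 1--00 1--11✓ 1-1-0 1-11- 10--1✓ 10-0- 101-- 11--0 11-1-
Round 3: ---11 -0--1 0-0--
PIs = {---11, --000, -0--1, -000-, -10-0, -101-, 0-0--, 1--00, 1-1-0, 1-11-, 10-0-, 101--, 11--0, 11-1-}
Coverage chart:
  m0: --000,-000-,0-0--
  m1: -0--1,-000-,0-0--
  m2: 0-0-- ←essential
  m3: ---11,-0--1,0-0--
  m5: -0--1 ←essential
  m7: ---11,-0--1
  m8: --000,-10-0,0-0--
  m9: 0-0-- ←essential
  m10: -10-0,-101-,0-0--
  m11: ---11,-101-,0-0--
  m15: ---11 ←essential
  m16: --000,-000-,1--00,10-0-
  m17: -0--1,-000-,10-0-
  m19: ---11,-0--1
  m20: 1--00,1-1-0,10-0-,101--
  m21: -0--1,10-0-,101--
  m22: 1-1-0,1-11-,101--
  m23: ---11,-0--1,1-11-,101--
  m24: --000,-10-0,1--00,11--0
  m26: -10-0,-101-,11--0,11-1-
  m27: ---11,-101-,11-1-
  m28: 1--00,1-1-0,11--0
  m30: 1-1-0,1-11-,11--0,11-1-
  m31: ---11,1-11-,11-1-
Essential: ---11, -0--1, 0-0--
Petrick residual → --000, -10-0, 1-1-0
Min cover (6 terms): de + c'd'e' + b'e + bc'e' + a'c' + ace'

6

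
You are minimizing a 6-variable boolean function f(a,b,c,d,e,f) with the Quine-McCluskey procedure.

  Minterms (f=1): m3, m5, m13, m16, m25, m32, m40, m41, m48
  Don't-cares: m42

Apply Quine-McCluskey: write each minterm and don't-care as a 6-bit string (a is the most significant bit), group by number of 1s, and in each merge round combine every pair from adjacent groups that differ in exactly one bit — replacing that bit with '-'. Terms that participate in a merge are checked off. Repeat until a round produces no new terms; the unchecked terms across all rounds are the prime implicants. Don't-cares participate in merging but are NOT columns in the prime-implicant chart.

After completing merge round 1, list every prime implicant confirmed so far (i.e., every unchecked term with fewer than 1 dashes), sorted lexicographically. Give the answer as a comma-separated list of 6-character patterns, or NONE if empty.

[col 0] 000011, 000101*, 001101*, 010000*, 011001, 100000*, 101000*, 101001*, 101010*, 110000*
[col 1] -10000, 00-101, 1-0000, 10-000, 1010-0, 10100-
Prime implicants: -10000, 00-101, 000011, 011001, 1-0000, 10-000, 1010-0, 10100-

000011, 011001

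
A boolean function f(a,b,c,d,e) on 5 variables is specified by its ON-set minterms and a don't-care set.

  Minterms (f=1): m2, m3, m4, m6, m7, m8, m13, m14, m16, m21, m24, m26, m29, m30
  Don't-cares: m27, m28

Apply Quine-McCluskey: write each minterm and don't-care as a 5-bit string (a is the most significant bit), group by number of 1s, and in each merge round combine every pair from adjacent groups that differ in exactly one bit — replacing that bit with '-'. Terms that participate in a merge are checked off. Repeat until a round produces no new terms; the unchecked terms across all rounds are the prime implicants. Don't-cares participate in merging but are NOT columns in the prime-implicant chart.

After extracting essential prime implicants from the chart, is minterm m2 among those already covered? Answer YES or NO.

size-2^0 implicants → 00010(✓)  00011(✓)  00100(✓)  00110(✓)  00111(✓)  01000(✓)  01101(✓)  01110(✓)  10000(✓)  10101(✓)  11000(✓)  11010(✓)  11011(✓)  11100(✓)  11101(✓)  11110(✓)
size-2^1 implicants → -1000  -1101  -1110  0-110  00-10(✓)  00-11(✓)  0001-(✓)  001-0  0011-(✓)  1-000  1-101  11-00(✓)  11-10(✓)  110-0(✓)  1101-  111-0(✓)  1110-
size-2^2 implicants → 00-1-  11--0
Unchecked terms (primes): -1000, -1101, -1110, 0-110, 00-1-, 001-0, 1-000, 1-101, 11--0, 1101-, 1110-
Minterm coverage:
  m2 ⊆ 00-1- [E]
  m3 ⊆ 00-1- [E]
  m4 ⊆ 001-0 [E]
  m6 ⊆ 0-110,00-1-,001-0
  m7 ⊆ 00-1- [E]
  m8 ⊆ -1000 [E]
  m13 ⊆ -1101 [E]
  m14 ⊆ -1110,0-110
  m16 ⊆ 1-000 [E]
  m21 ⊆ 1-101 [E]
  m24 ⊆ -1000,1-000,11--0
  m26 ⊆ 11--0,1101-
  m29 ⊆ -1101,1-101,1110-
  m30 ⊆ -1110,11--0
E = {-1000, -1101, 00-1-, 001-0, 1-000, 1-101}

YES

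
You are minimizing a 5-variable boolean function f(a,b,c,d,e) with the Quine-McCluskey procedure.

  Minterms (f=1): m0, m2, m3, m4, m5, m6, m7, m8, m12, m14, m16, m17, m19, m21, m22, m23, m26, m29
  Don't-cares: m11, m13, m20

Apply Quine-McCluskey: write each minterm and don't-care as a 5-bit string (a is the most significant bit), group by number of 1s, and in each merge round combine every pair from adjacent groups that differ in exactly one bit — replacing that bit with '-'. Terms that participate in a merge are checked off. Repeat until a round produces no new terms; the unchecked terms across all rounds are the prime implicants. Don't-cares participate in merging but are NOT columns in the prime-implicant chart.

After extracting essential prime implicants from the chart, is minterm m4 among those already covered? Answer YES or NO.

YES

size-2^0 implicants → 00000(✓)  00010(✓)  00011(✓)  00100(✓)  00101(✓)  00110(✓)  00111(✓)  01000(✓)  01011(✓)  01100(✓)  01101(✓)  01110(✓)  10000(✓)  10001(✓)  10011(✓)  10100(✓)  10101(✓)  10110(✓)  10111(✓)  11010  11101(✓)
size-2^1 implicants → -0000(✓)  -0011(✓)  -0100(✓)  -0101(✓)  -0110(✓)  -0111(✓)  -1101(✓)  0-000(✓)  0-011  0-100(✓)  0-101(✓)  0-110(✓)  00-00(✓)  00-10(✓)  00-11(✓)  000-0(✓)  0001-(✓)  001-0(✓)  001-1(✓)  0010-(✓)  0011-(✓)  01-00(✓)  011-0(✓)  0110-(✓)  1-101(✓)  10-00(✓)  10-01(✓)  10-11(✓)  100-1(✓)  1000-(✓)  101-0(✓)  101-1(✓)  1010-(✓)  1011-(✓)
size-2^2 implicants → --101  -0-00  -0-11  -01-0(✓)  -01-1(✓)  -010-(✓)  -011-(✓)  0--00  0-1-0  0-10-  00--0  00-1-  001--(✓)  10--1  10-0-  101--(✓)
size-2^3 implicants → -01--
Unchecked terms (primes): --101, -0-00, -0-11, -01--, 0--00, 0-011, 0-1-0, 0-10-, 00--0, 00-1-, 10--1, 10-0-, 11010
Minterm coverage:
  m0 ⊆ -0-00,0--00,00--0
  m2 ⊆ 00--0,00-1-
  m3 ⊆ -0-11,0-011,00-1-
  m4 ⊆ -0-00,-01--,0--00,0-1-0,0-10-,00--0
  m5 ⊆ --101,-01--,0-10-
  m6 ⊆ -01--,0-1-0,00--0,00-1-
  m7 ⊆ -0-11,-01--,00-1-
  m8 ⊆ 0--00 [E]
  m12 ⊆ 0--00,0-1-0,0-10-
  m14 ⊆ 0-1-0 [E]
  m16 ⊆ -0-00,10-0-
  m17 ⊆ 10--1,10-0-
  m19 ⊆ -0-11,10--1
  m21 ⊆ --101,-01--,10--1,10-0-
  m22 ⊆ -01-- [E]
  m23 ⊆ -0-11,-01--,10--1
  m26 ⊆ 11010 [E]
  m29 ⊆ --101 [E]
E = {--101, -01--, 0--00, 0-1-0, 11010}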